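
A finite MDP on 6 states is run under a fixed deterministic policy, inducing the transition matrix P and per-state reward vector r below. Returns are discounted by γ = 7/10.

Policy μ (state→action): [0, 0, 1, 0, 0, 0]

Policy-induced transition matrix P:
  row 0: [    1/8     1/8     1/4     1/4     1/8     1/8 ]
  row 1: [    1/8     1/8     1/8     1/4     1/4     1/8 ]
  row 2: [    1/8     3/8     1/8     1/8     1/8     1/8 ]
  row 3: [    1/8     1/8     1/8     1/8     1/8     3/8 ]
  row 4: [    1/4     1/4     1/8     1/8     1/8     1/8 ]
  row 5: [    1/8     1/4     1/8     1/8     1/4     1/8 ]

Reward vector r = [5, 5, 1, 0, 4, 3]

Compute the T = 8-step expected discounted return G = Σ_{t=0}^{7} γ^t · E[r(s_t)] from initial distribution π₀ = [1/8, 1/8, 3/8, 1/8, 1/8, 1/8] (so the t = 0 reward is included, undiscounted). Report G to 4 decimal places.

t=0: π = [0.1250, 0.1250, 0.3750, 0.1250, 0.1250, 0.1250], E[r] = 2.5000, γ^t·E[r] = 2.500000, running G = 2.500000
t=1: π = [0.1406, 0.2500, 0.1406, 0.1563, 0.1563, 0.1563], E[r] = 3.1875, γ^t·E[r] = 2.231250, running G = 4.731250
t=2: π = [0.1445, 0.1992, 0.1426, 0.1738, 0.1758, 0.1641], E[r] = 3.0566, γ^t·E[r] = 1.497754, running G = 6.229004
t=3: π = [0.1470, 0.2031, 0.1431, 0.1680, 0.1704, 0.1685], E[r] = 3.0806, γ^t·E[r] = 1.056634, running G = 7.285638
t=4: π = [0.1463, 0.2031, 0.1434, 0.1688, 0.1714, 0.1670], E[r] = 3.0773, γ^t·E[r] = 0.738853, running G = 8.024491
t=5: π = [0.1464, 0.2031, 0.1433, 0.1687, 0.1713, 0.1672], E[r] = 3.0778, γ^t·E[r] = 0.517288, running G = 8.541779
t=6: π = [0.1464, 0.2031, 0.1433, 0.1687, 0.1713, 0.1672], E[r] = 3.0777, γ^t·E[r] = 0.362084, running G = 8.903863
t=7: π = [0.1464, 0.2031, 0.1433, 0.1687, 0.1713, 0.1672], E[r] = 3.0777, γ^t·E[r] = 0.253462, running G = 9.157325

G = 9.1573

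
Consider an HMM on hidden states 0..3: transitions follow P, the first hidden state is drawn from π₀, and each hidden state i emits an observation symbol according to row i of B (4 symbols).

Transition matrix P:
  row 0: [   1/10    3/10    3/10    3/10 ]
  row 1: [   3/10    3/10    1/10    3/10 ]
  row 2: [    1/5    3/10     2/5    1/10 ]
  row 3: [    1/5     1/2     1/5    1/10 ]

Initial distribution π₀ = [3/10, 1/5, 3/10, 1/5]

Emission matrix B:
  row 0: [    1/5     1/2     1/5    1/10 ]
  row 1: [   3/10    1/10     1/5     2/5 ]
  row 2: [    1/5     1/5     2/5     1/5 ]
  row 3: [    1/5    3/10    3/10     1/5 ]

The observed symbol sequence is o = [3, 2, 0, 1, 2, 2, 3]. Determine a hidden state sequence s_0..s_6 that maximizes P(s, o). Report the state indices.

t=0: δ = [3.000e-02, 8.000e-02, 6.000e-02, 4.000e-02]  (obs o_0=3)
t=1: δ = [4.800e-03, 4.800e-03, 9.600e-03, 7.200e-03]  ψ = [1, 1, 2, 1]  (obs o_1=2)
t=2: δ = [3.840e-04, 1.080e-03, 7.680e-04, 2.880e-04]  ψ = [2, 3, 2, 0]  (obs o_2=0)
t=3: δ = [1.620e-04, 3.240e-05, 6.144e-05, 9.720e-05]  ψ = [1, 1, 2, 1]  (obs o_3=1)
t=4: δ = [3.888e-06, 9.720e-06, 1.944e-05, 1.458e-05]  ψ = [3, 0, 0, 0]  (obs o_4=2)
t=5: δ = [7.776e-07, 1.458e-06, 3.110e-06, 8.748e-07]  ψ = [2, 3, 2, 1]  (obs o_5=2)
t=6: δ = [6.221e-08, 3.732e-07, 2.488e-07, 8.748e-08]  ψ = [2, 2, 2, 1]  (obs o_6=3)
backtrack: best end state = 1; path = [1, 3, 1, 0, 2, 2, 1]

path = [1, 3, 1, 0, 2, 2, 1]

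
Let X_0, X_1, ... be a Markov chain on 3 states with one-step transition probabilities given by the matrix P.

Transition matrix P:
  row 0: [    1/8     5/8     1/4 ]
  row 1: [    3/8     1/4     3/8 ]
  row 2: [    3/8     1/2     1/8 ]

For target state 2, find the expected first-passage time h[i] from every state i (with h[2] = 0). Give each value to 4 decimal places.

First-step conditioning: h[2] = 0; for i ≠ 2, h[i] = 1 + Σ_k P[i][k]·h[k].
  h[0] = 1 + 1/8·h[0] + 5/8·h[1]
  h[1] = 1 + 3/8·h[0] + 1/4·h[1]
Solving the 2×2 linear system over states ≠ 2 gives exactly h = [88/27, 80/27, 0] (h[2] = 0 is the target).

h = [3.2593, 2.9630, 0.0000]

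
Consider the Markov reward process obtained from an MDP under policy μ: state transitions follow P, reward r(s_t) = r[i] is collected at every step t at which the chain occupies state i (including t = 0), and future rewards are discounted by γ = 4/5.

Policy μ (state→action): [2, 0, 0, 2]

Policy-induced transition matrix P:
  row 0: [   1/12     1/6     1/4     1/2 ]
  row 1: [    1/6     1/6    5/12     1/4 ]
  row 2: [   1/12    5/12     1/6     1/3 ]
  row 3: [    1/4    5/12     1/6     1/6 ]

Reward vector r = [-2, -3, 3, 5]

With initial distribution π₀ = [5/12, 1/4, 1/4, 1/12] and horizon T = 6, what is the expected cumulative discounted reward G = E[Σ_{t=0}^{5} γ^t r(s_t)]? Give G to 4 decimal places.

t=0: π = [0.4167, 0.2500, 0.2500, 0.0833], E[r] = -0.4167, γ^t·E[r] = -0.416667, running G = -0.416667
t=1: π = [0.1181, 0.2500, 0.2639, 0.3681], E[r] = 1.6458, γ^t·E[r] = 1.316667, running G = 0.900000
t=2: π = [0.1655, 0.3247, 0.2390, 0.2708], E[r] = 0.7662, γ^t·E[r] = 0.490370, running G = 1.390370
t=3: π = [0.1555, 0.2941, 0.2616, 0.2887], E[r] = 1.0351, γ^t·E[r] = 0.529951, running G = 1.920321
t=4: π = [0.1560, 0.3043, 0.2532, 0.2866], E[r] = 0.9679, γ^t·E[r] = 0.396453, running G = 2.316774
t=5: π = [0.1565, 0.3016, 0.2557, 0.2862], E[r] = 0.9804, γ^t·E[r] = 0.321271, running G = 2.638044

G = 2.6380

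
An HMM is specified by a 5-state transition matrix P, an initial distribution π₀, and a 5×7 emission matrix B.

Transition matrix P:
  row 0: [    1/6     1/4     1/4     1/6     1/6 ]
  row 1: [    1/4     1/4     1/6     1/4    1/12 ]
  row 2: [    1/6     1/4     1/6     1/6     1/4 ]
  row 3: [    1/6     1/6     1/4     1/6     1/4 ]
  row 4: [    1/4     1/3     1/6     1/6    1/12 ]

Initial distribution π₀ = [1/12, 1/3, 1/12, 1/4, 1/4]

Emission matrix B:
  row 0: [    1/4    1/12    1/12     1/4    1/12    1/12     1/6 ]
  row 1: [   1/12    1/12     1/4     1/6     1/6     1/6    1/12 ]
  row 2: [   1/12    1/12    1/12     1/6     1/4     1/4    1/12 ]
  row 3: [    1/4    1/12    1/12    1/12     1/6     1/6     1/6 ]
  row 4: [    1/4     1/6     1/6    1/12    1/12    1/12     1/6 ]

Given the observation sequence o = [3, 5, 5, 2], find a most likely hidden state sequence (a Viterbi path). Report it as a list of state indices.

t=0: δ = [2.083e-02, 5.556e-02, 1.389e-02, 2.083e-02, 2.083e-02]  (obs o_0=3)
t=1: δ = [1.157e-03, 2.315e-03, 2.315e-03, 2.315e-03, 4.340e-04]  ψ = [1, 1, 1, 1, 3]  (obs o_1=5)
t=2: δ = [4.823e-05, 9.645e-05, 1.447e-04, 9.645e-05, 4.823e-05]  ψ = [1, 1, 3, 1, 2]  (obs o_2=5)
t=3: δ = [2.009e-06, 9.042e-06, 2.009e-06, 2.009e-06, 6.028e-06]  ψ = [1, 2, 2, 1, 2]  (obs o_3=2)
backtrack: best end state = 1; path = [1, 3, 2, 1]

path = [1, 3, 2, 1]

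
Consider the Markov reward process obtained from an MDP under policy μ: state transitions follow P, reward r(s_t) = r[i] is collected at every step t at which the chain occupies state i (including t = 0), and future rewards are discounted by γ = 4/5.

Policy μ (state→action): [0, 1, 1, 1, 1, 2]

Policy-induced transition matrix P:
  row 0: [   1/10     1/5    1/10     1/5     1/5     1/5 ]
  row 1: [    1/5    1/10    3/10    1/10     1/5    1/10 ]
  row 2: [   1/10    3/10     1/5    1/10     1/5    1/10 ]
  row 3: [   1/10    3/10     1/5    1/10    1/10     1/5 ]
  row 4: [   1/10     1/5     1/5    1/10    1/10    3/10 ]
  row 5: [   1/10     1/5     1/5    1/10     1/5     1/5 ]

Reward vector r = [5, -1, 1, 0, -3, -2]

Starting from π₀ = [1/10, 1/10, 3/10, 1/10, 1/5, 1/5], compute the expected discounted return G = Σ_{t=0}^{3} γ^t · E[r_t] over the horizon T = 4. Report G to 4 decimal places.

t=0: π = [0.1000, 0.1000, 0.3000, 0.1000, 0.2000, 0.2000], E[r] = -0.3000, γ^t·E[r] = -0.300000, running G = -0.300000
t=1: π = [0.1100, 0.2300, 0.2000, 0.1100, 0.1700, 0.1800], E[r] = -0.3500, γ^t·E[r] = -0.280000, running G = -0.580000
t=2: π = [0.1230, 0.2080, 0.2120, 0.1110, 0.1720, 0.1740], E[r] = -0.2450, γ^t·E[r] = -0.156800, running G = -0.736800
t=3: π = [0.1208, 0.2115, 0.2085, 0.1123, 0.1717, 0.1752], E[r] = -0.2645, γ^t·E[r] = -0.135424, running G = -0.872224

G = -0.8722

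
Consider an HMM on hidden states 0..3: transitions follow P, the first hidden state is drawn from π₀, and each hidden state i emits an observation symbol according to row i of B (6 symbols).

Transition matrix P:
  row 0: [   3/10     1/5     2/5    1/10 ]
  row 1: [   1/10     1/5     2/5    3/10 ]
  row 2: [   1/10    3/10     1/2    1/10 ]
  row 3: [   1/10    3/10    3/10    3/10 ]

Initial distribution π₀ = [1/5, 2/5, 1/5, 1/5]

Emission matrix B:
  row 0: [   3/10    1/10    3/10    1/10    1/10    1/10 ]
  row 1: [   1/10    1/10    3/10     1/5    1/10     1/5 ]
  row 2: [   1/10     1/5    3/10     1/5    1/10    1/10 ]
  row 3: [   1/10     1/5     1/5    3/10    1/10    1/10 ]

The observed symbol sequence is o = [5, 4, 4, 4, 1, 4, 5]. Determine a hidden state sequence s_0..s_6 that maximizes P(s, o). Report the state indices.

t=0: δ = [2.000e-02, 8.000e-02, 2.000e-02, 2.000e-02]  (obs o_0=5)
t=1: δ = [8.000e-04, 1.600e-03, 3.200e-03, 2.400e-03]  ψ = [1, 1, 1, 1]  (obs o_1=4)
t=2: δ = [3.200e-05, 9.600e-05, 1.600e-04, 7.200e-05]  ψ = [2, 2, 2, 3]  (obs o_2=4)
t=3: δ = [1.600e-06, 4.800e-06, 8.000e-06, 2.880e-06]  ψ = [2, 2, 2, 1]  (obs o_3=4)
t=4: δ = [8.000e-08, 2.400e-07, 8.000e-07, 2.880e-07]  ψ = [2, 2, 2, 1]  (obs o_4=1)
t=5: δ = [8.000e-09, 2.400e-08, 4.000e-08, 8.640e-09]  ψ = [2, 2, 2, 3]  (obs o_5=4)
t=6: δ = [4.000e-10, 2.400e-09, 2.000e-09, 7.200e-10]  ψ = [2, 2, 2, 1]  (obs o_6=5)
backtrack: best end state = 1; path = [1, 2, 2, 2, 2, 2, 1]

path = [1, 2, 2, 2, 2, 2, 1]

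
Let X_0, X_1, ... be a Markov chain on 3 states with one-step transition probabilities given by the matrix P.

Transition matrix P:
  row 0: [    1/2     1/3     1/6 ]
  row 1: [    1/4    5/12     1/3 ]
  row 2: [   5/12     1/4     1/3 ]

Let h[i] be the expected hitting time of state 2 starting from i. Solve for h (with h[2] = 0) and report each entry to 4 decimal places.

First-step conditioning: h[2] = 0; for i ≠ 2, h[i] = 1 + Σ_k P[i][k]·h[k].
  h[0] = 1 + 1/2·h[0] + 1/3·h[1]
  h[1] = 1 + 1/4·h[0] + 5/12·h[1]
Solving the 2×2 linear system over states ≠ 2 gives exactly h = [22/5, 18/5, 0] (h[2] = 0 is the target).

h = [4.4000, 3.6000, 0.0000]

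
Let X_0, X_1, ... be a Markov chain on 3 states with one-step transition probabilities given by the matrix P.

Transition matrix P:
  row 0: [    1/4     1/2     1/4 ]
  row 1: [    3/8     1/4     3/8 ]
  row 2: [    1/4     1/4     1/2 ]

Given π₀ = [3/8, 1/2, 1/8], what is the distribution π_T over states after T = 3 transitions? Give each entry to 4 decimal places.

t=0: π = [0.3750, 0.5000, 0.1250]
t=1: π = [0.3125, 0.3438, 0.3438]
t=2: π = [0.2930, 0.3281, 0.3789]
t=3: π = [0.2910, 0.3232, 0.3857]

π = [0.2910, 0.3232, 0.3857]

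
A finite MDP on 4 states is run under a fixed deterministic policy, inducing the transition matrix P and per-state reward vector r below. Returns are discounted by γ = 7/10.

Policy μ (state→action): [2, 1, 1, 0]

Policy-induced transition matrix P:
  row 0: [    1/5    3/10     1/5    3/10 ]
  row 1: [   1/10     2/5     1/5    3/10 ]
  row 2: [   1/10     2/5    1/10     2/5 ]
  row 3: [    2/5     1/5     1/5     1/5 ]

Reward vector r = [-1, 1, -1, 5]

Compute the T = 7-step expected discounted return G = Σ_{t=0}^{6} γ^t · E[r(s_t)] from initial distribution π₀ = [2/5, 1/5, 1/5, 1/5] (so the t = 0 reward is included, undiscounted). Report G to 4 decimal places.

G = 3.4761

t=0: π = [0.4000, 0.2000, 0.2000, 0.2000], E[r] = 0.6000, γ^t·E[r] = 0.600000, running G = 0.600000
t=1: π = [0.2000, 0.3200, 0.1800, 0.3000], E[r] = 1.4400, γ^t·E[r] = 1.008000, running G = 1.608000
t=2: π = [0.2100, 0.3200, 0.1820, 0.2880], E[r] = 1.3680, γ^t·E[r] = 0.670320, running G = 2.278320
t=3: π = [0.2074, 0.3214, 0.1818, 0.2894], E[r] = 1.3792, γ^t·E[r] = 0.473066, running G = 2.751386
t=4: π = [0.2076, 0.3214, 0.1818, 0.2892], E[r] = 1.3782, γ^t·E[r] = 0.330906, running G = 3.082291
t=5: π = [0.2075, 0.3214, 0.1818, 0.2893], E[r] = 1.3783, γ^t·E[r] = 0.231658, running G = 3.313949
t=6: π = [0.2075, 0.3214, 0.1818, 0.2893], E[r] = 1.3783, γ^t·E[r] = 0.162159, running G = 3.476108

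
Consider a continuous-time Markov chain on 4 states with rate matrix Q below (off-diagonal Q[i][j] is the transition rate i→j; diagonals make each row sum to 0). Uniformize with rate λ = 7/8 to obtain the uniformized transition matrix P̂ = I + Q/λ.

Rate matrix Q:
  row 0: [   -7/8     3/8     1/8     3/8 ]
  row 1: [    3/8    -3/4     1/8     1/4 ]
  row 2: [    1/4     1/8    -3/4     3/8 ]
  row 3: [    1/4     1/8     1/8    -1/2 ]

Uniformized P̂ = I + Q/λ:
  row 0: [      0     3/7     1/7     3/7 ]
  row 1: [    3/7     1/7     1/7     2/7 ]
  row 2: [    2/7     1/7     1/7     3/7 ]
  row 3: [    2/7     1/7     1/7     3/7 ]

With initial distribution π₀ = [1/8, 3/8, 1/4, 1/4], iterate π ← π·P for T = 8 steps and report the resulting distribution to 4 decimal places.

π = [0.2458, 0.2132, 0.1429, 0.3981]

t=0: π = [0.1250, 0.3750, 0.2500, 0.2500]
t=1: π = [0.3036, 0.1786, 0.1429, 0.3750]
t=2: π = [0.2245, 0.2296, 0.1429, 0.4031]
t=3: π = [0.2544, 0.2070, 0.1429, 0.3958]
t=4: π = [0.2426, 0.2155, 0.1429, 0.3990]
t=5: π = [0.2472, 0.2122, 0.1429, 0.3978]
t=6: π = [0.2454, 0.2135, 0.1429, 0.3983]
t=7: π = [0.2461, 0.2130, 0.1429, 0.3981]
t=8: π = [0.2458, 0.2132, 0.1429, 0.3981]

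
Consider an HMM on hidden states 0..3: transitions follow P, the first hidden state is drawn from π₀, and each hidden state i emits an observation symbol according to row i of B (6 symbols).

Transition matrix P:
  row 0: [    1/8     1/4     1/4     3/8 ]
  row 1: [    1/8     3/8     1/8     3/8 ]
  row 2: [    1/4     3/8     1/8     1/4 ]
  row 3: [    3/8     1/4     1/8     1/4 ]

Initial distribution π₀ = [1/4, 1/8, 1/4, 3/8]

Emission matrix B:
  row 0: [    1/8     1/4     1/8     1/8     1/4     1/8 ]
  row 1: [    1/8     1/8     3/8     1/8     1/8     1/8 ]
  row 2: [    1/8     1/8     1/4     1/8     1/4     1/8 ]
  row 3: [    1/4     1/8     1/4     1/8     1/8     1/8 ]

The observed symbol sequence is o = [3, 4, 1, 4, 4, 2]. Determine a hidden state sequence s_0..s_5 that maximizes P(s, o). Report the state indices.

path = [3, 0, 3, 0, 2, 1]

t=0: δ = [3.125e-02, 1.562e-02, 3.125e-02, 4.688e-02]  (obs o_0=3)
t=1: δ = [4.395e-03, 1.465e-03, 1.953e-03, 1.465e-03]  ψ = [3, 2, 0, 0]  (obs o_1=4)
t=2: δ = [1.373e-04, 1.373e-04, 1.373e-04, 2.060e-04]  ψ = [0, 0, 0, 0]  (obs o_2=1)
t=3: δ = [1.931e-05, 6.437e-06, 8.583e-06, 6.437e-06]  ψ = [3, 1, 0, 0]  (obs o_3=4)
t=4: δ = [6.035e-07, 6.035e-07, 1.207e-06, 9.052e-07]  ψ = [0, 0, 0, 0]  (obs o_4=4)
t=5: δ = [4.243e-08, 1.697e-07, 3.772e-08, 7.544e-08]  ψ = [3, 2, 0, 2]  (obs o_5=2)
backtrack: best end state = 1; path = [3, 0, 3, 0, 2, 1]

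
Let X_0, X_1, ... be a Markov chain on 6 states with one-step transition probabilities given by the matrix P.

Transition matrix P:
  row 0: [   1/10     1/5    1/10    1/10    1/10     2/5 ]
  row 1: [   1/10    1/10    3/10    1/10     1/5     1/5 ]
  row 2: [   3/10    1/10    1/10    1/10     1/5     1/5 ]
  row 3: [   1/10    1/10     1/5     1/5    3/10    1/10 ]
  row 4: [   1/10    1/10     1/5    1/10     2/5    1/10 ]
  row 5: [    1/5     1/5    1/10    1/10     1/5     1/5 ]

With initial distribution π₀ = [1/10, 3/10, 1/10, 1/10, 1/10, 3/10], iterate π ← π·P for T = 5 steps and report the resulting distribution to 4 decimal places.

π = [0.1520, 0.1347, 0.1625, 0.1111, 0.2448, 0.1948]

t=0: π = [0.1000, 0.3000, 0.1000, 0.1000, 0.1000, 0.3000]
t=1: π = [0.1500, 0.1400, 0.1800, 0.1100, 0.2200, 0.2000]
t=2: π = [0.1560, 0.1350, 0.1610, 0.1110, 0.2400, 0.1970]
t=3: π = [0.1519, 0.1353, 0.1621, 0.1111, 0.2435, 0.1961]
t=4: π = [0.1520, 0.1348, 0.1625, 0.1111, 0.2446, 0.1949]
t=5: π = [0.1520, 0.1347, 0.1625, 0.1111, 0.2448, 0.1948]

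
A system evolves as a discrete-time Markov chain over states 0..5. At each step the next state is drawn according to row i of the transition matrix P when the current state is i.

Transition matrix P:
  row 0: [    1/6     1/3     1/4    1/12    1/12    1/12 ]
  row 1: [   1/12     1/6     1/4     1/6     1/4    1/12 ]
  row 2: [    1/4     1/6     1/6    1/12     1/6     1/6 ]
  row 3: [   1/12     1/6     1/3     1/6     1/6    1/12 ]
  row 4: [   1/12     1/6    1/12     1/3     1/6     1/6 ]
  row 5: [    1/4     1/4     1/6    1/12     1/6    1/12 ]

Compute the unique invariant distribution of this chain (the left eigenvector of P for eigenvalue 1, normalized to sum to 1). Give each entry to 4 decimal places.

π = [0.1495, 0.2012, 0.2076, 0.1558, 0.1710, 0.1149]

Balance equations π_j = Σ_i π_i·P[i][j]:
  π_0 = 1/6·π_0 + 1/12·π_1 + 1/4·π_2 + 1/12·π_3 + 1/12·π_4 + 1/4·π_5
  π_1 = 1/3·π_0 + 1/6·π_1 + 1/6·π_2 + 1/6·π_3 + 1/6·π_4 + 1/4·π_5
  π_2 = 1/4·π_0 + 1/4·π_1 + 1/6·π_2 + 1/3·π_3 + 1/12·π_4 + 1/6·π_5
  π_3 = 1/12·π_0 + 1/6·π_1 + 1/12·π_2 + 1/6·π_3 + 1/3·π_4 + 1/12·π_5
  π_4 = 1/12·π_0 + 1/4·π_1 + 1/6·π_2 + 1/6·π_3 + 1/6·π_4 + 1/6·π_5
  normalize: π_0 + π_1 + π_2 + π_3 + π_4 + π_5 = 1
Solving the linear system gives exactly π = [40843/273115, 54941/273115, 56703/273115, 42558/273115, 46694/273115, 31376/273115].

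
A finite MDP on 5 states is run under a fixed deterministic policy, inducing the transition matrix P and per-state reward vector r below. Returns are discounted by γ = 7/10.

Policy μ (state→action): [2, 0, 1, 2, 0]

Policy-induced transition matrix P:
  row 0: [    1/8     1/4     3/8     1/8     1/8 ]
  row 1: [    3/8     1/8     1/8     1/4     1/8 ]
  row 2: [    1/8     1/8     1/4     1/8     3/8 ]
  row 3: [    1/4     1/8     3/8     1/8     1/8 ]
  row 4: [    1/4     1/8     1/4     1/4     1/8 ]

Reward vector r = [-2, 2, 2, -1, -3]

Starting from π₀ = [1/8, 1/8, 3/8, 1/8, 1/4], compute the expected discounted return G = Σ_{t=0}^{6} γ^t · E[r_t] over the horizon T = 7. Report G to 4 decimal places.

G = -0.8374

t=0: π = [0.1250, 0.1250, 0.3750, 0.1250, 0.2500], E[r] = -0.1250, γ^t·E[r] = -0.125000, running G = -0.125000
t=1: π = [0.2031, 0.1406, 0.2656, 0.1719, 0.2188], E[r] = -0.4219, γ^t·E[r] = -0.295313, running G = -0.420313
t=2: π = [0.2090, 0.1504, 0.2793, 0.1699, 0.1914], E[r] = -0.3027, γ^t·E[r] = -0.148340, running G = -0.568652
t=3: π = [0.2078, 0.1511, 0.2786, 0.1677, 0.1948], E[r] = -0.3083, γ^t·E[r] = -0.105764, running G = -0.674416
t=4: π = [0.2081, 0.1510, 0.2780, 0.1682, 0.1946], E[r] = -0.3103, γ^t·E[r] = -0.074511, running G = -0.748927
t=5: π = [0.2081, 0.1510, 0.2782, 0.1682, 0.1945], E[r] = -0.3096, γ^t·E[r] = -0.052030, running G = -0.800957
t=6: π = [0.2081, 0.1510, 0.2782, 0.1682, 0.1945], E[r] = -0.3097, γ^t·E[r] = -0.036431, running G = -0.837388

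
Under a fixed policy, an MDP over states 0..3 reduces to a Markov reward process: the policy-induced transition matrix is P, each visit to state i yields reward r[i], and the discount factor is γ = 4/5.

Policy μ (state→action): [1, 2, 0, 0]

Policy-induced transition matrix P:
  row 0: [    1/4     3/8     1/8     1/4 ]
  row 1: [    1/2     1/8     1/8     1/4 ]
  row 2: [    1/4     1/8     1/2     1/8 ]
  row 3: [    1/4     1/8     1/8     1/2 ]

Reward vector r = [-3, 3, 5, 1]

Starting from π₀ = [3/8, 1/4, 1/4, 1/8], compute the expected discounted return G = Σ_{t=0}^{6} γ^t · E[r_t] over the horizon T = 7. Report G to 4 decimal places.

t=0: π = [0.3750, 0.2500, 0.2500, 0.1250], E[r] = 1.0000, γ^t·E[r] = 1.000000, running G = 1.000000
t=1: π = [0.3125, 0.2188, 0.2188, 0.2500], E[r] = 1.0625, γ^t·E[r] = 0.850000, running G = 1.850000
t=2: π = [0.3047, 0.2031, 0.2070, 0.2852], E[r] = 1.0156, γ^t·E[r] = 0.650000, running G = 2.500000
t=3: π = [0.3008, 0.2012, 0.2026, 0.2954], E[r] = 1.0098, γ^t·E[r] = 0.517000, running G = 3.017000
t=4: π = [0.3003, 0.2002, 0.2010, 0.2985], E[r] = 1.0032, γ^t·E[r] = 0.410900, running G = 3.427900
t=5: π = [0.3000, 0.2001, 0.2004, 0.2995], E[r] = 1.0014, γ^t·E[r] = 0.328150, running G = 3.756050
t=6: π = [0.3000, 0.2000, 0.2001, 0.2998], E[r] = 1.0005, γ^t·E[r] = 0.262277, running G = 4.018327

G = 4.0183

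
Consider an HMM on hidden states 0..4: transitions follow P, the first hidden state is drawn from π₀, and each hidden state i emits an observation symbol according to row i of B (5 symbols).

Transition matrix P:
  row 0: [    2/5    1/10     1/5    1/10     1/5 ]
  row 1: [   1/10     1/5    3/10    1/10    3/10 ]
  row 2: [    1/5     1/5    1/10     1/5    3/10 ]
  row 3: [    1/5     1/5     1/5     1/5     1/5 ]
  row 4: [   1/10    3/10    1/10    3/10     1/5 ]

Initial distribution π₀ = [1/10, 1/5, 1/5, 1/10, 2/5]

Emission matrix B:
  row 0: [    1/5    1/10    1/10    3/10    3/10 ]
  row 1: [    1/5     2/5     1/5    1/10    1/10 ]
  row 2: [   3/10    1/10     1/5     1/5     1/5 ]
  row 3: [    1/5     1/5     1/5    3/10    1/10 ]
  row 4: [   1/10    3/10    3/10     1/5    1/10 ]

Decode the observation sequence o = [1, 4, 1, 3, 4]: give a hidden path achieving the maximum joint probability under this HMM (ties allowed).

path = [1, 2, 4, 3, 0]

t=0: δ = [1.000e-02, 8.000e-02, 2.000e-02, 2.000e-02, 1.200e-01]  (obs o_0=1)
t=1: δ = [3.600e-03, 3.600e-03, 4.800e-03, 3.600e-03, 2.400e-03]  ψ = [4, 4, 1, 4, 1]  (obs o_1=4)
t=2: δ = [1.440e-04, 3.840e-04, 1.080e-04, 1.920e-04, 4.320e-04]  ψ = [0, 2, 1, 2, 2]  (obs o_2=1)
t=3: δ = [1.728e-05, 1.296e-05, 2.304e-05, 3.888e-05, 2.304e-05]  ψ = [0, 4, 1, 4, 1]  (obs o_3=3)
t=4: δ = [2.333e-06, 7.776e-07, 1.555e-06, 7.776e-07, 7.776e-07]  ψ = [3, 3, 3, 3, 3]  (obs o_4=4)
backtrack: best end state = 0; path = [1, 2, 4, 3, 0]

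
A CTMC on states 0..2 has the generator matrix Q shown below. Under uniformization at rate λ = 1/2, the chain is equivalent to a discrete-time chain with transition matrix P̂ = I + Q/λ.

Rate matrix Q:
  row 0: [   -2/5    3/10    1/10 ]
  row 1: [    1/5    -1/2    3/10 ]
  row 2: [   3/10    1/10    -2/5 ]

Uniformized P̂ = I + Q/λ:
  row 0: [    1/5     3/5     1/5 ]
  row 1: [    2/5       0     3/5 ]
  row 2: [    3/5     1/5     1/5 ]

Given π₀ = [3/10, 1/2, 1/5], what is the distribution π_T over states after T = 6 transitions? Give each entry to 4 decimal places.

t=0: π = [0.3000, 0.5000, 0.2000]
t=1: π = [0.3800, 0.2200, 0.4000]
t=2: π = [0.4040, 0.3080, 0.2880]
t=3: π = [0.3768, 0.3000, 0.3232]
t=4: π = [0.3893, 0.2907, 0.3200]
t=5: π = [0.3861, 0.2976, 0.3163]
t=6: π = [0.3860, 0.2949, 0.3190]

π = [0.3860, 0.2949, 0.3190]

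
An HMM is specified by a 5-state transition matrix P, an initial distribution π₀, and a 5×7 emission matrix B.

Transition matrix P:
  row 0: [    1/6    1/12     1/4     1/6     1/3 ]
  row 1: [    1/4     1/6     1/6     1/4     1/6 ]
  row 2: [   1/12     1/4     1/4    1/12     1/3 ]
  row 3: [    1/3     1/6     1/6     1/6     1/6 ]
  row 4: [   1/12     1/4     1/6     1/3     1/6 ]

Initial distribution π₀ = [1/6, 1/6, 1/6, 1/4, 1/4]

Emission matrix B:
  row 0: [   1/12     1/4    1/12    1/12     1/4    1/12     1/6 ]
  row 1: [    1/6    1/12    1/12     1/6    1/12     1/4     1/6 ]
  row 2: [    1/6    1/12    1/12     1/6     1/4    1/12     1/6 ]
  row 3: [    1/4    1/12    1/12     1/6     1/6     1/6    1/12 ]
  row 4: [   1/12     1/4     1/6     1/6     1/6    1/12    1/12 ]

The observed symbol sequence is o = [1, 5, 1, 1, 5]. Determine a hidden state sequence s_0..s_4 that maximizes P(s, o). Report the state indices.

path = [4, 3, 0, 4, 1]

t=0: δ = [4.167e-02, 1.389e-02, 1.389e-02, 2.083e-02, 6.250e-02]  (obs o_0=1)
t=1: δ = [5.787e-04, 3.906e-03, 8.681e-04, 3.472e-03, 1.157e-03]  ψ = [0, 4, 0, 4, 0]  (obs o_1=5)
t=2: δ = [2.894e-04, 5.425e-05, 5.425e-05, 8.138e-05, 1.628e-04]  ψ = [3, 1, 1, 1, 1]  (obs o_2=1)
t=3: δ = [1.206e-05, 3.391e-06, 6.028e-06, 4.521e-06, 2.411e-05]  ψ = [0, 4, 0, 4, 0]  (obs o_3=1)
t=4: δ = [1.674e-07, 1.507e-06, 3.349e-07, 1.340e-06, 3.349e-07]  ψ = [0, 4, 4, 4, 0]  (obs o_4=5)
backtrack: best end state = 1; path = [4, 3, 0, 4, 1]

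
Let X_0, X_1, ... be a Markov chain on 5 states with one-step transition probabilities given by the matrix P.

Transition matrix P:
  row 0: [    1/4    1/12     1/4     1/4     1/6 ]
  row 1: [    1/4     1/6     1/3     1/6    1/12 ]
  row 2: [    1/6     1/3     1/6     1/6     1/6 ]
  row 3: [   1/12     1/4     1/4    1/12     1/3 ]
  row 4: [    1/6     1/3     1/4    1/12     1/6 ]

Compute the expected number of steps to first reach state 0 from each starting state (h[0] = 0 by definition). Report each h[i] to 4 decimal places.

h = [0.0000, 5.2227, 5.6215, 6.0787, 5.5834]

First-step conditioning: h[0] = 0; for i ≠ 0, h[i] = 1 + Σ_k P[i][k]·h[k].
  h[1] = 1 + 1/6·h[1] + 1/3·h[2] + 1/6·h[3] + 1/12·h[4]
  h[2] = 1 + 1/3·h[1] + 1/6·h[2] + 1/6·h[3] + 1/6·h[4]
  h[3] = 1 + 1/4·h[1] + 1/4·h[2] + 1/12·h[3] + 1/3·h[4]
  h[4] = 1 + 1/3·h[1] + 1/4·h[2] + 1/12·h[3] + 1/6·h[4]
Solving the 4×4 linear system over states ≠ 0 gives exactly h = [0, 6168/1181, 6639/1181, 7179/1181, 6594/1181] (h[0] = 0 is the target).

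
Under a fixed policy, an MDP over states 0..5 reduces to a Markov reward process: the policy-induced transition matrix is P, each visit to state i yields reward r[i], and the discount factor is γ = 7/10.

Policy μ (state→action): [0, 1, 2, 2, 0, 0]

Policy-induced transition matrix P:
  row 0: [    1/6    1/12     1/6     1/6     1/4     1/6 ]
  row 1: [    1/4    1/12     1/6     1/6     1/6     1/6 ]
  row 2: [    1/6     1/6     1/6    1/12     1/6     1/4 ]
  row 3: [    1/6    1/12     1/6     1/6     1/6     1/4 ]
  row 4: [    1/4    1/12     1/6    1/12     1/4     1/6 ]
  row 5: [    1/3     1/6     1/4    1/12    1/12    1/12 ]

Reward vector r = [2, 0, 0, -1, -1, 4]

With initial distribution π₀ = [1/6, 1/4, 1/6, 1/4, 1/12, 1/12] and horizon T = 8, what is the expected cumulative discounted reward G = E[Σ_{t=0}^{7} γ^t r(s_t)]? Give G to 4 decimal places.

G = 2.1637

t=0: π = [0.1667, 0.2500, 0.1667, 0.2500, 0.0833, 0.0833], E[r] = 0.3333, γ^t·E[r] = 0.333333, running G = 0.333333
t=1: π = [0.2083, 0.1042, 0.1736, 0.1389, 0.1806, 0.1944], E[r] = 0.8750, γ^t·E[r] = 0.612500, running G = 0.945833
t=2: π = [0.2228, 0.1140, 0.1829, 0.1209, 0.1829, 0.1765], E[r] = 0.8478, γ^t·E[r] = 0.415422, running G = 1.361256
t=3: π = [0.2208, 0.1133, 0.1814, 0.1215, 0.1858, 0.1773], E[r] = 0.8435, γ^t·E[r] = 0.289324, running G = 1.650579
t=4: π = [0.2211, 0.1132, 0.1814, 0.1213, 0.1858, 0.1771], E[r] = 0.8437, γ^t·E[r] = 0.202577, running G = 1.853156
t=5: π = [0.2211, 0.1132, 0.1814, 0.1213, 0.1858, 0.1771], E[r] = 0.8436, γ^t·E[r] = 0.141788, running G = 1.994944
t=6: π = [0.2211, 0.1132, 0.1814, 0.1213, 0.1858, 0.1771], E[r] = 0.8436, γ^t·E[r] = 0.099252, running G = 2.094197
t=7: π = [0.2211, 0.1132, 0.1814, 0.1213, 0.1858, 0.1771], E[r] = 0.8436, γ^t·E[r] = 0.069477, running G = 2.163673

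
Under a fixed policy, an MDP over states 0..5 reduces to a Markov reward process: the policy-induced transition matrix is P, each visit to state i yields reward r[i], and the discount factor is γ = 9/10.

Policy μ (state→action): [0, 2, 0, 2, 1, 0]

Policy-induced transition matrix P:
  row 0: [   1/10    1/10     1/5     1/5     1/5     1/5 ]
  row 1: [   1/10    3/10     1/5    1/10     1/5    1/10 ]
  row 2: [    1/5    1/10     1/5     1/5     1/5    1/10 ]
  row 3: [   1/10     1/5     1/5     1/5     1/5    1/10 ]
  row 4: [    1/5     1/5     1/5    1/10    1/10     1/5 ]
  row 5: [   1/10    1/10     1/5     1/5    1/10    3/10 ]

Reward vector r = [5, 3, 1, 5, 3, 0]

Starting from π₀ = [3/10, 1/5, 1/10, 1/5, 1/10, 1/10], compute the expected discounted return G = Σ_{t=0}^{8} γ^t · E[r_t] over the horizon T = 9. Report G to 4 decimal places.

t=0: π = [0.3000, 0.2000, 0.1000, 0.2000, 0.1000, 0.1000], E[r] = 3.5000, γ^t·E[r] = 3.500000, running G = 3.500000
t=1: π = [0.1200, 0.1700, 0.2000, 0.1700, 0.1800, 0.1600], E[r] = 2.7000, γ^t·E[r] = 2.430000, running G = 5.930000
t=2: π = [0.1380, 0.1690, 0.2000, 0.1650, 0.1660, 0.1620], E[r] = 2.7200, γ^t·E[r] = 2.203200, running G = 8.133200
t=3: π = [0.1366, 0.1669, 0.2000, 0.1665, 0.1672, 0.1628], E[r] = 2.7178, γ^t·E[r] = 1.981276, running G = 10.114476
t=4: π = [0.1367, 0.1668, 0.2000, 0.1666, 0.1670, 0.1629], E[r] = 2.7178, γ^t·E[r] = 1.783149, running G = 11.897625
t=5: π = [0.1367, 0.1667, 0.2000, 0.1666, 0.1670, 0.1630], E[r] = 2.7178, γ^t·E[r] = 1.604816, running G = 13.502441
t=6: π = [0.1367, 0.1667, 0.2000, 0.1666, 0.1670, 0.1630], E[r] = 2.7178, γ^t·E[r] = 1.444335, running G = 14.946775
t=7: π = [0.1367, 0.1667, 0.2000, 0.1666, 0.1670, 0.1630], E[r] = 2.7178, γ^t·E[r] = 1.299901, running G = 16.246676
t=8: π = [0.1367, 0.1667, 0.2000, 0.1666, 0.1670, 0.1630], E[r] = 2.7178, γ^t·E[r] = 1.169911, running G = 17.416587

G = 17.4166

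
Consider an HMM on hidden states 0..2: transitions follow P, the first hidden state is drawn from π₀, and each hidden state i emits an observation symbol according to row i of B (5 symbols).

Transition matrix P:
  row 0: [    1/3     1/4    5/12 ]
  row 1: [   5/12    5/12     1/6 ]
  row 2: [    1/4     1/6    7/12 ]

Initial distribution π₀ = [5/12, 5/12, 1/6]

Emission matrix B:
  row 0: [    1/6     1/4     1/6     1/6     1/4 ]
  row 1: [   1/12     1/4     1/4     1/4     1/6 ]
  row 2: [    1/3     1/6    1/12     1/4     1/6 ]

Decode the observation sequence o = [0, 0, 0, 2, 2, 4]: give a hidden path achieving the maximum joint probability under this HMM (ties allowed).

path = [2, 2, 2, 1, 1, 0]

t=0: δ = [6.944e-02, 3.472e-02, 5.556e-02]  (obs o_0=0)
t=1: δ = [3.858e-03, 1.447e-03, 1.080e-02]  ψ = [0, 0, 2]  (obs o_1=0)
t=2: δ = [4.501e-04, 1.500e-04, 2.100e-03]  ψ = [2, 2, 2]  (obs o_2=0)
t=3: δ = [8.752e-05, 8.752e-05, 1.021e-04]  ψ = [2, 2, 2]  (obs o_3=2)
t=4: δ = [6.078e-06, 9.117e-06, 4.964e-06]  ψ = [1, 1, 2]  (obs o_4=2)
t=5: δ = [9.497e-07, 6.331e-07, 4.826e-07]  ψ = [1, 1, 2]  (obs o_5=4)
backtrack: best end state = 0; path = [2, 2, 2, 1, 1, 0]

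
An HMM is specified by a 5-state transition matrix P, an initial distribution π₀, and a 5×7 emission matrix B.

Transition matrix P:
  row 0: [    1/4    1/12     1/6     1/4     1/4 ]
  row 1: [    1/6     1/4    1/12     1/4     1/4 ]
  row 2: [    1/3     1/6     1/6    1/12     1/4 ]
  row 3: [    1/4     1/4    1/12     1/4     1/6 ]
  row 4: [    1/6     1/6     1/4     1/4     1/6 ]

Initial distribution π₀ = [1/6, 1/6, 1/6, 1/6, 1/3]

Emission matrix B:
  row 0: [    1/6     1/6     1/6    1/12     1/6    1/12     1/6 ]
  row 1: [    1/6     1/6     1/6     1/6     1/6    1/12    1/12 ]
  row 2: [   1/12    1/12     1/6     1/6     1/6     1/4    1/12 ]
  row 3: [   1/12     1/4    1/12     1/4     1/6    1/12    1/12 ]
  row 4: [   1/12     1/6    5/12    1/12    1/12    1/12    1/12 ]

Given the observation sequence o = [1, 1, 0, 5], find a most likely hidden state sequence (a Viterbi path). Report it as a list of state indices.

t=0: δ = [2.778e-02, 2.778e-02, 1.389e-02, 4.167e-02, 5.556e-02]  (obs o_0=1)
t=1: δ = [1.736e-03, 1.736e-03, 1.157e-03, 3.472e-03, 1.543e-03]  ψ = [3, 3, 4, 4, 4]  (obs o_1=1)
t=2: δ = [1.447e-04, 1.447e-04, 3.215e-05, 7.234e-05, 4.823e-05]  ψ = [3, 3, 4, 3, 3]  (obs o_2=0)
t=3: δ = [3.014e-06, 3.014e-06, 6.028e-06, 3.014e-06, 3.014e-06]  ψ = [0, 1, 0, 0, 0]  (obs o_3=5)
backtrack: best end state = 2; path = [4, 3, 0, 2]

path = [4, 3, 0, 2]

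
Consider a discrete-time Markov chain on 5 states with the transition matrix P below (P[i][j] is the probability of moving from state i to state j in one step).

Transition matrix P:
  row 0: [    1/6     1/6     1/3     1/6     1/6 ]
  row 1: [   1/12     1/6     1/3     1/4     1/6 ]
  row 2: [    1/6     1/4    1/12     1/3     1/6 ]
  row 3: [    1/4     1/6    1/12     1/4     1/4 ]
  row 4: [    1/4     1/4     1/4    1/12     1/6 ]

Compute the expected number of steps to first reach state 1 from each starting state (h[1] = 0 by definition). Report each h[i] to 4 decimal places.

h = [5.0056, 0.0000, 4.6790, 5.0589, 4.6113]

First-step conditioning: h[1] = 0; for i ≠ 1, h[i] = 1 + Σ_k P[i][k]·h[k].
  h[0] = 1 + 1/6·h[0] + 1/3·h[2] + 1/6·h[3] + 1/6·h[4]
  h[2] = 1 + 1/6·h[0] + 1/12·h[2] + 1/3·h[3] + 1/6·h[4]
  h[3] = 1 + 1/4·h[0] + 1/12·h[2] + 1/4·h[3] + 1/4·h[4]
  h[4] = 1 + 1/4·h[0] + 1/4·h[2] + 1/12·h[3] + 1/6·h[4]
Solving the 4×4 linear system over states ≠ 1 gives exactly h = [6207/1240, 0, 2901/620, 6273/1240, 2859/620] (h[1] = 0 is the target).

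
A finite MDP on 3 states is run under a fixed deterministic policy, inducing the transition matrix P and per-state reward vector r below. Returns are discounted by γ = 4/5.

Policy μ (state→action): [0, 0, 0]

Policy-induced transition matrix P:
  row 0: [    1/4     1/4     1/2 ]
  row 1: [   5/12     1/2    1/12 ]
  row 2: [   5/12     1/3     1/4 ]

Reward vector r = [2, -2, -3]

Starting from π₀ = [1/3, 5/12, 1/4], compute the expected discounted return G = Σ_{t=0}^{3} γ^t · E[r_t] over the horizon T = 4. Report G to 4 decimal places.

G = -2.5522

t=0: π = [0.3333, 0.4167, 0.2500], E[r] = -0.9167, γ^t·E[r] = -0.916667, running G = -0.916667
t=1: π = [0.3611, 0.3750, 0.2639], E[r] = -0.8194, γ^t·E[r] = -0.655556, running G = -1.572222
t=2: π = [0.3565, 0.3657, 0.2778], E[r] = -0.8519, γ^t·E[r] = -0.545185, running G = -2.117407
t=3: π = [0.3573, 0.3646, 0.2782], E[r] = -0.8492, γ^t·E[r] = -0.434765, running G = -2.552173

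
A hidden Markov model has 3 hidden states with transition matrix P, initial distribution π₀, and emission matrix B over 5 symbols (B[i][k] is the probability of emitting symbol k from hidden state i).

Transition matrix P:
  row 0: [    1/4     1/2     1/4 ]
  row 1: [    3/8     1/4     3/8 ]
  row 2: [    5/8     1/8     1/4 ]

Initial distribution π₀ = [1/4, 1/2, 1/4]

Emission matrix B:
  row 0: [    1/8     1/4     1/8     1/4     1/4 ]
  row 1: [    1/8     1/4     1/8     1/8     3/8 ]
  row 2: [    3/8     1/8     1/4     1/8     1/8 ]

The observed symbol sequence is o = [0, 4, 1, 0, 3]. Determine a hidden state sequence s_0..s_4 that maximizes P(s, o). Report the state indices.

t=0: δ = [3.125e-02, 6.250e-02, 9.375e-02]  (obs o_0=0)
t=1: δ = [1.465e-02, 5.859e-03, 2.930e-03]  ψ = [2, 0, 1]  (obs o_1=4)
t=2: δ = [9.155e-04, 1.831e-03, 4.578e-04]  ψ = [0, 0, 0]  (obs o_2=1)
t=3: δ = [8.583e-05, 5.722e-05, 2.575e-04]  ψ = [1, 0, 1]  (obs o_3=0)
t=4: δ = [4.023e-05, 5.364e-06, 8.047e-06]  ψ = [2, 0, 2]  (obs o_4=3)
backtrack: best end state = 0; path = [2, 0, 1, 2, 0]

path = [2, 0, 1, 2, 0]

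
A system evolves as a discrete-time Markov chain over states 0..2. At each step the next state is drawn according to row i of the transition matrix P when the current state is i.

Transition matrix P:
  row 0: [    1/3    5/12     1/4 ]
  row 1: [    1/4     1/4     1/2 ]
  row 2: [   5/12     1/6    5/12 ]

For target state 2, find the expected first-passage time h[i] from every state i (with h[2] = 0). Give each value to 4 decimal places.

First-step conditioning: h[2] = 0; for i ≠ 2, h[i] = 1 + Σ_k P[i][k]·h[k].
  h[0] = 1 + 1/3·h[0] + 5/12·h[1]
  h[1] = 1 + 1/4·h[0] + 1/4·h[1]
Solving the 2×2 linear system over states ≠ 2 gives exactly h = [56/19, 44/19, 0] (h[2] = 0 is the target).

h = [2.9474, 2.3158, 0.0000]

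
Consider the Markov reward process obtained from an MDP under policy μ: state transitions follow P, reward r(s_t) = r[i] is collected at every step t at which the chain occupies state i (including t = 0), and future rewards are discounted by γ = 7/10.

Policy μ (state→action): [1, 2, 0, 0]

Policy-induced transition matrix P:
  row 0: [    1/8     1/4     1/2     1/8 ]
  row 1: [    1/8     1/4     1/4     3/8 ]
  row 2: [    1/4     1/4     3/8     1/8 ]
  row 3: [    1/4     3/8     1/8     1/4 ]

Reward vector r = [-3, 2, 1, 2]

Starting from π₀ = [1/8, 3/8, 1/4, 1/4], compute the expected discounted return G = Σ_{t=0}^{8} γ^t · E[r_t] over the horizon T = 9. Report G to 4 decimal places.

t=0: π = [0.1250, 0.3750, 0.2500, 0.2500], E[r] = 1.1250, γ^t·E[r] = 1.125000, running G = 1.125000
t=1: π = [0.1875, 0.2813, 0.2813, 0.2500], E[r] = 0.7813, γ^t·E[r] = 0.546875, running G = 1.671875
t=2: π = [0.1914, 0.2813, 0.3008, 0.2266], E[r] = 0.7422, γ^t·E[r] = 0.363672, running G = 2.035547
t=3: π = [0.1909, 0.2783, 0.3071, 0.2236], E[r] = 0.7383, γ^t·E[r] = 0.253230, running G = 2.288777
t=4: π = [0.1913, 0.2780, 0.3082, 0.2225], E[r] = 0.7351, γ^t·E[r] = 0.176499, running G = 2.465277
t=5: π = [0.1913, 0.2778, 0.3085, 0.2223], E[r] = 0.7348, γ^t·E[r] = 0.123493, running G = 2.588770
t=6: π = [0.1914, 0.2778, 0.3086, 0.2222], E[r] = 0.7346, γ^t·E[r] = 0.086426, running G = 2.675196
t=7: π = [0.1914, 0.2778, 0.3086, 0.2222], E[r] = 0.7346, γ^t·E[r] = 0.060496, running G = 2.735691
t=8: π = [0.1914, 0.2778, 0.3086, 0.2222], E[r] = 0.7346, γ^t·E[r] = 0.042347, running G = 2.778038

G = 2.7780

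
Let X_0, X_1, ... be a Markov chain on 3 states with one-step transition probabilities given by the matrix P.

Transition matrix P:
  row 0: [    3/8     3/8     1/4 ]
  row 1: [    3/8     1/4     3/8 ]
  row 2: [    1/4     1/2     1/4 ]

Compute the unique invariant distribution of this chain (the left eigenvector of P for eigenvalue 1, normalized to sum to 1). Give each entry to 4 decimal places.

π = [0.3380, 0.3662, 0.2958]

Balance equations π_j = Σ_i π_i·P[i][j]:
  π_0 = 3/8·π_0 + 3/8·π_1 + 1/4·π_2
  π_1 = 3/8·π_0 + 1/4·π_1 + 1/2·π_2
  normalize: π_0 + π_1 + π_2 = 1
Solving the linear system gives exactly π = [24/71, 26/71, 21/71].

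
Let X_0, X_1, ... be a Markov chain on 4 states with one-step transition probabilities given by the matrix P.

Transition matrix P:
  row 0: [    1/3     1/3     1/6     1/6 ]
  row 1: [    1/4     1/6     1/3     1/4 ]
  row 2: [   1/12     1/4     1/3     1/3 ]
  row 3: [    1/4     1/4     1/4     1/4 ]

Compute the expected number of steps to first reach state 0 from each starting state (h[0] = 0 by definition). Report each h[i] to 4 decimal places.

h = [0.0000, 5.0435, 5.8783, 4.9739]

First-step conditioning: h[0] = 0; for i ≠ 0, h[i] = 1 + Σ_k P[i][k]·h[k].
  h[1] = 1 + 1/6·h[1] + 1/3·h[2] + 1/4·h[3]
  h[2] = 1 + 1/4·h[1] + 1/3·h[2] + 1/3·h[3]
  h[3] = 1 + 1/4·h[1] + 1/4·h[2] + 1/4·h[3]
Solving the 3×3 linear system over states ≠ 0 gives exactly h = [0, 116/23, 676/115, 572/115] (h[0] = 0 is the target).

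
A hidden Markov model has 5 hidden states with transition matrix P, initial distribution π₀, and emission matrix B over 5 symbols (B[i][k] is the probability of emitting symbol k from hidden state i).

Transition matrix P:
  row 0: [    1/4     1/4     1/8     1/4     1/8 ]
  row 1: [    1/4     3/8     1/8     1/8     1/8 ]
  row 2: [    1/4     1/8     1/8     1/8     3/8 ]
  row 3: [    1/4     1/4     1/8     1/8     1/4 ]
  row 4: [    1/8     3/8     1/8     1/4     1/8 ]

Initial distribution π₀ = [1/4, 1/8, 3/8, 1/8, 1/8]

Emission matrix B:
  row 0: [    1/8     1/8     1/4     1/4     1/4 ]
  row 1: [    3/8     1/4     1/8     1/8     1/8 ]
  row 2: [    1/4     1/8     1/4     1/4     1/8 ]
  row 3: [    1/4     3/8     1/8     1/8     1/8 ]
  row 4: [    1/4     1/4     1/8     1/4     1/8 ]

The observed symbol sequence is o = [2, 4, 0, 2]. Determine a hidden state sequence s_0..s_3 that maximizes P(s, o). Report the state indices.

path = [2, 4, 1, 0]

t=0: δ = [6.250e-02, 1.562e-02, 9.375e-02, 1.562e-02, 1.562e-02]  (obs o_0=2)
t=1: δ = [5.859e-03, 1.953e-03, 1.465e-03, 1.953e-03, 4.395e-03]  ψ = [2, 0, 2, 0, 2]  (obs o_1=4)
t=2: δ = [1.831e-04, 6.180e-04, 1.831e-04, 3.662e-04, 1.831e-04]  ψ = [0, 4, 0, 0, 0]  (obs o_2=0)
t=3: δ = [3.862e-05, 2.897e-05, 1.931e-05, 9.656e-06, 1.144e-05]  ψ = [1, 1, 1, 1, 3]  (obs o_3=2)
backtrack: best end state = 0; path = [2, 4, 1, 0]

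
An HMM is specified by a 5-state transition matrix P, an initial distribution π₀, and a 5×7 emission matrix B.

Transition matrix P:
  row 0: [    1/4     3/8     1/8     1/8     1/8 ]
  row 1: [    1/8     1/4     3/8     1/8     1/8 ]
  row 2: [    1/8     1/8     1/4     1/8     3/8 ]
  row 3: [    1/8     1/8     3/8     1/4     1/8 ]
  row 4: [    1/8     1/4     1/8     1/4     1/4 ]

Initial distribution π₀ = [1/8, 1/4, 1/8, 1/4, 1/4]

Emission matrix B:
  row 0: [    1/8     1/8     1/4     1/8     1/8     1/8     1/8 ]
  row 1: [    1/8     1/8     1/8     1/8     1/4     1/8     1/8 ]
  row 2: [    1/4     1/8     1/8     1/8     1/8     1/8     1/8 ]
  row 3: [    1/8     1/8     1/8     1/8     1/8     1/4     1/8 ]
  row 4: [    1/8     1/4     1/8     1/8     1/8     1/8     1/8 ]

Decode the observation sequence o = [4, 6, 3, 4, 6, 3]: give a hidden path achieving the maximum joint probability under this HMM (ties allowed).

t=0: δ = [1.562e-02, 6.250e-02, 1.562e-02, 3.125e-02, 3.125e-02]  (obs o_0=4)
t=1: δ = [9.766e-04, 1.953e-03, 2.930e-03, 9.766e-04, 9.766e-04]  ψ = [1, 1, 1, 1, 1]  (obs o_1=6)
t=2: δ = [4.578e-05, 6.104e-05, 9.155e-05, 4.578e-05, 1.373e-04]  ψ = [2, 1, 1, 2, 2]  (obs o_2=3)
t=3: δ = [2.146e-06, 8.583e-06, 2.861e-06, 4.292e-06, 4.292e-06]  ψ = [4, 4, 1, 4, 2]  (obs o_3=4)
t=4: δ = [1.341e-07, 2.682e-07, 4.023e-07, 1.341e-07, 1.341e-07]  ψ = [1, 1, 1, 1, 1]  (obs o_4=6)
t=5: δ = [6.286e-09, 8.382e-09, 1.257e-08, 6.286e-09, 1.886e-08]  ψ = [2, 1, 1, 2, 2]  (obs o_5=3)
backtrack: best end state = 4; path = [1, 2, 4, 1, 2, 4]

path = [1, 2, 4, 1, 2, 4]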